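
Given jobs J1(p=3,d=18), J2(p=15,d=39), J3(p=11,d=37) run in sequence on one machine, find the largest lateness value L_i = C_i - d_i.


Lateness per job (L = C - d):
  J1: C=3, d=18, L=-15
  J2: C=18, d=39, L=-21
  J3: C=29, d=37, L=-8
Lmax = max(-15, -21, -8)
= -8


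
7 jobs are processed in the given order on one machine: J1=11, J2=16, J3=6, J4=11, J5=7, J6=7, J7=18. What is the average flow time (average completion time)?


Completion times:
  J1: completes at 11
  J2: completes at 27
  J3: completes at 33
  J4: completes at 44
  J5: completes at 51
  J6: completes at 58
  J7: completes at 76
Sum = 300
Average = 300/7
= 42.86


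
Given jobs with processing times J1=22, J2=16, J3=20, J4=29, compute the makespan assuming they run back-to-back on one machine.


Sequential makespan: sum all processing times
= 22 + 16 + 20 + 29
= 87 time units


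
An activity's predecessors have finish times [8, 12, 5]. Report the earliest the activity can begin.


ES = max of all predecessor completion times
Predecessors: [8, 12, 5]
ES = max(8, 12, 5)
= 12


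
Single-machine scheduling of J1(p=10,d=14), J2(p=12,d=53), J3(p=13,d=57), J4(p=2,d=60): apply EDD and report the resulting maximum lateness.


EDD order: J1 → J2 → J3 → J4
Completion and lateness:
  J1: C=10, d=14, L=10-14=-4
  J2: C=22, d=53, L=22-53=-31
  J3: C=35, d=57, L=35-57=-22
  J4: C=37, d=60, L=37-60=-23
Lmax = max(-4, -31, -22, -23)
= -4


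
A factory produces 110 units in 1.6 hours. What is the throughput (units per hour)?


Throughput = units / time
= 110 / 1.6
= 68.8 units/hour


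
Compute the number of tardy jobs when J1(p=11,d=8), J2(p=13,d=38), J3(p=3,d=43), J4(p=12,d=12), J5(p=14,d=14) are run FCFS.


Completion vs due date:
  J1: C=11, d=8 → TARDY
  J2: C=24, d=38 → on time
  J3: C=27, d=43 → on time
  J4: C=39, d=12 → TARDY
  J5: C=53, d=14 → TARDY
Tardy jobs: J1, J4, J5
Count = 3


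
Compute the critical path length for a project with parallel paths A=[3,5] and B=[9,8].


Path A: 3 + 5 = 8
Path B: 9 + 8 = 17
Critical path = longest = max(8, 17)
= 17 (Path B)


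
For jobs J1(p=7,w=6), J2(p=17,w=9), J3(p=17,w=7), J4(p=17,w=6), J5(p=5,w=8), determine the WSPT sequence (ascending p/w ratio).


WSPT (Smith's rule): sort by p/w ascending
  J5: p/w = 5/8 = 0.625
  J1: p/w = 7/6 = 1.167
  J2: p/w = 17/9 = 1.889
  J3: p/w = 17/7 = 2.429
  J4: p/w = 17/6 = 2.833
Order: J5 → J1 → J2 → J3 → J4


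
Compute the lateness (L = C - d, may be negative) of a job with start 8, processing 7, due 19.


Completion = 8 + 7 = 15
Lateness = C - d = 15 - 19
= -4


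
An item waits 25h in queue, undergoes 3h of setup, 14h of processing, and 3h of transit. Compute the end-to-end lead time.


Lead time = queue + setup + processing + transit
= 25 + 3 + 14 + 3
= 45 hours


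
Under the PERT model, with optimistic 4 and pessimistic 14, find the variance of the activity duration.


σ² = ((p - o) / 6)² = (p - o)² / 36
= (14 - 4)² / 36
= 10² / 36
= 100 / 36
= 2.7778


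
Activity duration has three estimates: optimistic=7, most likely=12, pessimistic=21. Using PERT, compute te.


te = (o + 4m + p) / 6
= (7 + 4×12 + 21) / 6
= (7 + 48 + 21) / 6
= 76 / 6
= 12.67


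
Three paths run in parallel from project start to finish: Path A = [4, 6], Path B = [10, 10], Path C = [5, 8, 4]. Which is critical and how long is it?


Path A: 4 + 6 = 10
Path B: 10 + 10 = 20
Path C: 5 + 8 + 4 = 17
Critical path = longest = max(10, 20, 17)
= 20 (Path B)


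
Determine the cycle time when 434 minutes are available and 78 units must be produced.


Cycle time = available time / demand
= 434 / 78
= 5.56 min/unit


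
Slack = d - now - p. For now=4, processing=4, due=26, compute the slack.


Slack = due - current_time - processing
= 26 - 4 - 4
= 18


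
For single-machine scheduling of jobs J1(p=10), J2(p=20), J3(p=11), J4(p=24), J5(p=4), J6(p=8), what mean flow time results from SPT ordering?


SPT order: J5 → J6 → J1 → J3 → J2 → J4
Completion times:
  J5: C=4
  J6: C=12
  J1: C=22
  J3: C=33
  J2: C=53
  J4: C=77
Sum = 201, n = 6
Mean flow = 201/6
= 33.50


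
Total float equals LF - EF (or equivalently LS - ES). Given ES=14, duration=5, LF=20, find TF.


EF = ES + duration = 14 + 5 = 19
LS = LF - duration = 20 - 5 = 15
Total Float = LF - EF = 20 - 19
(or LS - ES = 15 - 14)
= 1


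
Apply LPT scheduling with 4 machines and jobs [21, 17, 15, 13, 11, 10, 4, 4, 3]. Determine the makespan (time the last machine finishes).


Jobs (LPT sorted): [21, 17, 15, 13, 11, 10, 4, 4, 3]
Machines: 4
  J=21 → Machine 1 (load: 0+21=21)
  J=17 → Machine 2 (load: 0+17=17)
  J=15 → Machine 3 (load: 0+15=15)
  J=13 → Machine 4 (load: 0+13=13)
  J=11 → Machine 4 (load: 13+11=24)
  J=10 → Machine 3 (load: 15+10=25)
  J=4 → Machine 2 (load: 17+4=21)
  J=4 → Machine 1 (load: 21+4=25)
  J=3 → Machine 2 (load: 21+3=24)
Machine loads: [25, 24, 25, 24]
Makespan = max = 25 time units


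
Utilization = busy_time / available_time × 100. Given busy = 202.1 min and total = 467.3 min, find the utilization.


Utilization = busy / total × 100
= 202.1 / 467.3 × 100
= 43.2%


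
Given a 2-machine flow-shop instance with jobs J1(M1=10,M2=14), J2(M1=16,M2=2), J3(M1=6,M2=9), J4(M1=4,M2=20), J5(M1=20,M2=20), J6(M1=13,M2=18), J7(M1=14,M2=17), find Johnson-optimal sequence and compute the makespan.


Johnson's rule:
Group 1 (M1≤M2, sort by M1): ['J4', 'J3', 'J1', 'J6', 'J7', 'J5']
Group 2 (M1>M2, sort desc M2): ['J2']
Sequence: J4 → J3 → J1 → J6 → J7 → J5 → J2
Makespan calculation:
  J4: M1 done=4, M2 done=24
  J3: M1 done=10, M2 done=33
  J1: M1 done=20, M2 done=47
  J6: M1 done=33, M2 done=65
  J7: M1 done=47, M2 done=82
  J5: M1 done=67, M2 done=102
  J2: M1 done=83, M2 done=104
= Sequence: J4 → J3 → J1 → J6 → J7 → J5 → J2, Makespan: 104


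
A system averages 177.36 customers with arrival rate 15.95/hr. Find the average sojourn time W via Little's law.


Little's law: L = λW → W = L / λ
= 177.36 / 15.95
= 11.12 hours


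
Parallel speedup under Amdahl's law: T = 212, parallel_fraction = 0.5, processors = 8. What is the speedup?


Amdahl's law: T_p = T × ((1-p) + p/N)
= 212 × ((1-0.5) + 0.5/8)
= 212 × (0.50 + 0.0625)
= 212 × 0.5625
= 119.25
Speedup = 212/119.25
= 1.78×


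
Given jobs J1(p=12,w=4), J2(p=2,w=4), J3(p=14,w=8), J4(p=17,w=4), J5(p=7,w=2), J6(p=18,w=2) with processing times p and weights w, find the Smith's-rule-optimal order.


WSPT (Smith's rule): sort by p/w ascending
  J2: p/w = 2/4 = 0.500
  J3: p/w = 14/8 = 1.750
  J1: p/w = 12/4 = 3.000
  J5: p/w = 7/2 = 3.500
  J4: p/w = 17/4 = 4.250
  J6: p/w = 18/2 = 9.000
Order: J2 → J3 → J1 → J5 → J4 → J6


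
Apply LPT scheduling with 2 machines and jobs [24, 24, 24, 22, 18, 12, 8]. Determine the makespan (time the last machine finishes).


Jobs (LPT sorted): [24, 24, 24, 22, 18, 12, 8]
Machines: 2
  J=24 → Machine 1 (load: 0+24=24)
  J=24 → Machine 2 (load: 0+24=24)
  J=24 → Machine 1 (load: 24+24=48)
  J=22 → Machine 2 (load: 24+22=46)
  J=18 → Machine 2 (load: 46+18=64)
  J=12 → Machine 1 (load: 48+12=60)
  J=8 → Machine 1 (load: 60+8=68)
Machine loads: [68, 64]
Makespan = max = 68 time units


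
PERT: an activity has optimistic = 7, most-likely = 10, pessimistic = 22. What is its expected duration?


te = (o + 4m + p) / 6
= (7 + 4×10 + 22) / 6
= (7 + 40 + 22) / 6
= 69 / 6
= 11.50


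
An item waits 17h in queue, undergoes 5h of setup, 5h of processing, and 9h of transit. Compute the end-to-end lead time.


Lead time = queue + setup + processing + transit
= 17 + 5 + 5 + 9
= 36 hours


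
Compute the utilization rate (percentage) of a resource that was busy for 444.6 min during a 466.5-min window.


Utilization = busy / total × 100
= 444.6 / 466.5 × 100
= 95.3%


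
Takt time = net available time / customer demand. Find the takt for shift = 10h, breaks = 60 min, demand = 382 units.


Available = 10×60 - 60 = 540 min
Takt time = 540 / 382
= 1.41 min/unit


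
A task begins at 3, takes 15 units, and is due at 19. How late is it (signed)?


Completion = 3 + 15 = 18
Lateness = C - d = 18 - 19
= -1


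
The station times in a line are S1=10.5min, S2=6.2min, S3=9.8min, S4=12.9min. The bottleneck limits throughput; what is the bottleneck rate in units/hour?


Bottleneck = longest station time
Station times: [10.5, 6.2, 9.8, 12.9]
Max = 12.9 min
Rate = 60 / 12.9
= 4.65 units/hour (bottleneck: 12.9min)


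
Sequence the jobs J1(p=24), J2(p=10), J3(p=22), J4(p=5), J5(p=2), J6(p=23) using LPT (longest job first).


LPT: sort by longest processing time first
  J1: p=24
  J6: p=23
  J3: p=22
  J2: p=10
  J4: p=5
  J5: p=2
Order: J1 → J6 → J3 → J2 → J4 → J5


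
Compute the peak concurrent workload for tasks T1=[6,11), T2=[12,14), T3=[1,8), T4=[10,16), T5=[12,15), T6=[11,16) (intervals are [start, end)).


Check each time point for overlaps:
  t=12: 4 tasks active (T2, T4, T5, T6)
Max concurrent = 4


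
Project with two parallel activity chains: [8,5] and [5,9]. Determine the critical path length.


Path A: 8 + 5 = 13
Path B: 5 + 9 = 14
Critical path = longest = max(13, 14)
= 14 (Path B)


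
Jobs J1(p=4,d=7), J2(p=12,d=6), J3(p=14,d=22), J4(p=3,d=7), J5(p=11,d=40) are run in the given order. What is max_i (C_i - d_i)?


Lateness per job (L = C - d):
  J1: C=4, d=7, L=-3
  J2: C=16, d=6, L=10
  J3: C=30, d=22, L=8
  J4: C=33, d=7, L=26
  J5: C=44, d=40, L=4
Lmax = max(-3, 10, 8, 26, 4)
= 26


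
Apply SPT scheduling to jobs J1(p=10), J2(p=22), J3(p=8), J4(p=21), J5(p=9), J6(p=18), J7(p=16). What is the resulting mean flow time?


SPT order: J3 → J5 → J1 → J7 → J6 → J4 → J2
Completion times:
  J3: C=8
  J5: C=17
  J1: C=27
  J7: C=43
  J6: C=61
  J4: C=82
  J2: C=104
Sum = 342, n = 7
Mean flow = 342/7
= 48.86


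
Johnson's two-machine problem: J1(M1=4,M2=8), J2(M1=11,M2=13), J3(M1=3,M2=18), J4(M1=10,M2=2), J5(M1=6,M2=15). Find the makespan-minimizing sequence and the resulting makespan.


Johnson's rule:
Group 1 (M1≤M2, sort by M1): ['J3', 'J1', 'J5', 'J2']
Group 2 (M1>M2, sort desc M2): ['J4']
Sequence: J3 → J1 → J5 → J2 → J4
Makespan calculation:
  J3: M1 done=3, M2 done=21
  J1: M1 done=7, M2 done=29
  J5: M1 done=13, M2 done=44
  J2: M1 done=24, M2 done=57
  J4: M1 done=34, M2 done=59
= Sequence: J3 → J1 → J5 → J2 → J4, Makespan: 59


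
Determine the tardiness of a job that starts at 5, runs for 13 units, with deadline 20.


Completion = start + processing = 5 + 13 = 18
Tardiness = max(0, C - d) = max(0, 18 - 20)
= max(0, -2)
= 0


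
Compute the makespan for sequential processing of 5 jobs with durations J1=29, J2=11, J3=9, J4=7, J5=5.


Sequential makespan: sum all processing times
= 29 + 11 + 9 + 7 + 5
= 61 time units


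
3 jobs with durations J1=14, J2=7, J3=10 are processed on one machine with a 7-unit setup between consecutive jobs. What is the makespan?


Makespan = Σ processing + (n-1) × setup
= (14 + 7 + 10) + (3-1)×7
= 31 + 14
= 45 time units


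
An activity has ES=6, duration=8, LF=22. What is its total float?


EF = ES + duration = 6 + 8 = 14
LS = LF - duration = 22 - 8 = 14
Total Float = LF - EF = 22 - 14
(or LS - ES = 14 - 6)
= 8


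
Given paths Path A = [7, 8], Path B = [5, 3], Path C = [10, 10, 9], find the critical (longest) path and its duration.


Path A: 7 + 8 = 15
Path B: 5 + 3 = 8
Path C: 10 + 10 + 9 = 29
Critical path = longest = max(15, 8, 29)
= 29 (Path C)


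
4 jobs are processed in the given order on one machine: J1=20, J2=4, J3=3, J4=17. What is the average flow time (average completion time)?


Completion times:
  J1: completes at 20
  J2: completes at 24
  J3: completes at 27
  J4: completes at 44
Sum = 115
Average = 115/4
= 28.75


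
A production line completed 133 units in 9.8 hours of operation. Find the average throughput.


Throughput = units / time
= 133 / 9.8
= 13.6 units/hour


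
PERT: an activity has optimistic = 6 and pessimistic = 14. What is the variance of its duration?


σ² = ((p - o) / 6)² = (p - o)² / 36
= (14 - 6)² / 36
= 8² / 36
= 64 / 36
= 1.7778


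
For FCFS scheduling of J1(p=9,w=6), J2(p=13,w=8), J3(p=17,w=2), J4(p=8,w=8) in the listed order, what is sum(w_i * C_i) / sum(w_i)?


Completion times:
  J1: C=9, w×C=6×9=54
  J2: C=22, w×C=8×22=176
  J3: C=39, w×C=2×39=78
  J4: C=47, w×C=8×47=376
Sum w×C = 684
Sum w = 24
Weighted avg = 684/24
= 28.50


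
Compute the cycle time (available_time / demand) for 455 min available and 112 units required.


Cycle time = available time / demand
= 455 / 112
= 4.06 min/unit


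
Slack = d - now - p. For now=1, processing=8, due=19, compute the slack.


Slack = due - current_time - processing
= 19 - 1 - 8
= 10


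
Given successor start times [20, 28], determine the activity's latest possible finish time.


LF = min of all successor start times
Successors start at: [20, 28]
LF = min(20, 28)
= 20


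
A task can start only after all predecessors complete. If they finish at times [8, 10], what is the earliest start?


ES = max of all predecessor completion times
Predecessors: [8, 10]
ES = max(8, 10)
= 10


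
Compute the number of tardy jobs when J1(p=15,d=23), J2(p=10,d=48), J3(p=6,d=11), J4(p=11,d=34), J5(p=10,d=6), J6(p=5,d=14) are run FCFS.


Completion vs due date:
  J1: C=15, d=23 → on time
  J2: C=25, d=48 → on time
  J3: C=31, d=11 → TARDY
  J4: C=42, d=34 → TARDY
  J5: C=52, d=6 → TARDY
  J6: C=57, d=14 → TARDY
Tardy jobs: J3, J4, J5, J6
Count = 4


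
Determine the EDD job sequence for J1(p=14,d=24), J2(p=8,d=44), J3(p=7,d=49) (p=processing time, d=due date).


EDD: sort by earliest due date
  J1: d=24, p=14
  J2: d=44, p=8
  J3: d=49, p=7
Order: J1 → J2 → J3


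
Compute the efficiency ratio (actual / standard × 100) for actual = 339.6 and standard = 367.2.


Efficiency = (actual / standard) × 100
= (339.6 / 367.2) × 100
= 92.5%


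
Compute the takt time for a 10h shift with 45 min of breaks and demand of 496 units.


Available = 10×60 - 45 = 555 min
Takt time = 555 / 496
= 1.12 min/unit


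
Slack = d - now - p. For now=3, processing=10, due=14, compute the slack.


Slack = due - current_time - processing
= 14 - 3 - 10
= 1


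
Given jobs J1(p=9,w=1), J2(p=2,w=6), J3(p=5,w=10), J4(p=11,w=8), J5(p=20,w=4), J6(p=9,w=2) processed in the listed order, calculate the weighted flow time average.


Completion times:
  J1: C=9, w×C=1×9=9
  J2: C=11, w×C=6×11=66
  J3: C=16, w×C=10×16=160
  J4: C=27, w×C=8×27=216
  J5: C=47, w×C=4×47=188
  J6: C=56, w×C=2×56=112
Sum w×C = 751
Sum w = 31
Weighted avg = 751/31
= 24.23


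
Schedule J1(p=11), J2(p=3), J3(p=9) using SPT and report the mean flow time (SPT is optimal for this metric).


SPT order: J2 → J3 → J1
Completion times:
  J2: C=3
  J3: C=12
  J1: C=23
Sum = 38, n = 3
Mean flow = 38/3
= 12.67


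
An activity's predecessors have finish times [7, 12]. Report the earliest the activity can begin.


ES = max of all predecessor completion times
Predecessors: [7, 12]
ES = max(7, 12)
= 12


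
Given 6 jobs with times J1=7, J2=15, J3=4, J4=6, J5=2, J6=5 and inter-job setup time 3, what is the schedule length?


Makespan = Σ processing + (n-1) × setup
= (7 + 15 + 4 + 6 + 2 + 5) + (6-1)×3
= 39 + 15
= 54 time units


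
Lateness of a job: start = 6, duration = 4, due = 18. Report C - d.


Completion = 6 + 4 = 10
Lateness = C - d = 10 - 18
= -8


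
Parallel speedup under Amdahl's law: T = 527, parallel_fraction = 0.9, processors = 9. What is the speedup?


Amdahl's law: T_p = T × ((1-p) + p/N)
= 527 × ((1-0.9) + 0.9/9)
= 527 × (0.10 + 0.1000)
= 527 × 0.2000
= 105.40
Speedup = 527/105.40
= 5.00×


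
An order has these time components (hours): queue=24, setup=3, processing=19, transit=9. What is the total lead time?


Lead time = queue + setup + processing + transit
= 24 + 3 + 19 + 9
= 55 hours


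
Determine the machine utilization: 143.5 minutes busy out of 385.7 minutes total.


Utilization = busy / total × 100
= 143.5 / 385.7 × 100
= 37.2%


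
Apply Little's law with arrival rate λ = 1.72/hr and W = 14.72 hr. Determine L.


Little's law: L = λ × W
= 1.72 × 14.72
= 25.32


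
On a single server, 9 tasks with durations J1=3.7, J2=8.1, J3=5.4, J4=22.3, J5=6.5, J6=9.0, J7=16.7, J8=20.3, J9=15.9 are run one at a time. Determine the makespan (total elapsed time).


Sequential makespan: sum all processing times
= 3.7 + 8.1 + 5.4 + 22.3 + 6.5 + 9.0 + 16.7 + 20.3 + 15.9
= 107.9 time units


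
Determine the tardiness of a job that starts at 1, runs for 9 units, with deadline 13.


Completion = start + processing = 1 + 9 = 10
Tardiness = max(0, C - d) = max(0, 10 - 13)
= max(0, -3)
= 0


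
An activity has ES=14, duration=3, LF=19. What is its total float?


EF = ES + duration = 14 + 3 = 17
LS = LF - duration = 19 - 3 = 16
Total Float = LF - EF = 19 - 17
(or LS - ES = 16 - 14)
= 2


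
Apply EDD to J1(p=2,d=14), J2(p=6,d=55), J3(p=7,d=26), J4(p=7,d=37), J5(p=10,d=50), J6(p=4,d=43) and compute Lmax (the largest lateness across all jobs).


EDD order: J1 → J3 → J4 → J6 → J5 → J2
Completion and lateness:
  J1: C=2, d=14, L=2-14=-12
  J3: C=9, d=26, L=9-26=-17
  J4: C=16, d=37, L=16-37=-21
  J6: C=20, d=43, L=20-43=-23
  J5: C=30, d=50, L=30-50=-20
  J2: C=36, d=55, L=36-55=-19
Lmax = max(-12, -17, -21, -23, -20, -19)
= -12


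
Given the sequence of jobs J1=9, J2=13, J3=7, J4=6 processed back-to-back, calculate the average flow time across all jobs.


Completion times:
  J1: completes at 9
  J2: completes at 22
  J3: completes at 29
  J4: completes at 35
Sum = 95
Average = 95/4
= 23.75


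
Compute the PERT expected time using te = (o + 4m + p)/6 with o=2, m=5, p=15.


te = (o + 4m + p) / 6
= (2 + 4×5 + 15) / 6
= (2 + 20 + 15) / 6
= 37 / 6
= 6.17


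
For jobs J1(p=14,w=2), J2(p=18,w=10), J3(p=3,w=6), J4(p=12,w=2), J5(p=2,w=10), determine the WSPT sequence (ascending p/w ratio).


WSPT (Smith's rule): sort by p/w ascending
  J5: p/w = 2/10 = 0.200
  J3: p/w = 3/6 = 0.500
  J2: p/w = 18/10 = 1.800
  J4: p/w = 12/2 = 6.000
  J1: p/w = 14/2 = 7.000
Order: J5 → J3 → J2 → J4 → J1


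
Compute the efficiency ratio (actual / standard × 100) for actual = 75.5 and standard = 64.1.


Efficiency = (actual / standard) × 100
= (75.5 / 64.1) × 100
= 117.8%


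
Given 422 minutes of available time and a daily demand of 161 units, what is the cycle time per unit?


Cycle time = available time / demand
= 422 / 161
= 2.62 min/unit


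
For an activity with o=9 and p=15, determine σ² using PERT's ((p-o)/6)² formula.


σ² = ((p - o) / 6)² = (p - o)² / 36
= (15 - 9)² / 36
= 6² / 36
= 36 / 36
= 1.0000


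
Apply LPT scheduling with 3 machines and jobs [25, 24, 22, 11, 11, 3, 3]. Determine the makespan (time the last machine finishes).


Jobs (LPT sorted): [25, 24, 22, 11, 11, 3, 3]
Machines: 3
  J=25 → Machine 1 (load: 0+25=25)
  J=24 → Machine 2 (load: 0+24=24)
  J=22 → Machine 3 (load: 0+22=22)
  J=11 → Machine 3 (load: 22+11=33)
  J=11 → Machine 2 (load: 24+11=35)
  J=3 → Machine 1 (load: 25+3=28)
  J=3 → Machine 1 (load: 28+3=31)
Machine loads: [31, 35, 33]
Makespan = max = 35 time units


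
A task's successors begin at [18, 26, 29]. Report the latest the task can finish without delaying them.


LF = min of all successor start times
Successors start at: [18, 26, 29]
LF = min(18, 26, 29)
= 18


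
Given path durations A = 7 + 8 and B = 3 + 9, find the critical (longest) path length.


Path A: 7 + 8 = 15
Path B: 3 + 9 = 12
Critical path = longest = max(15, 12)
= 15 (Path A)


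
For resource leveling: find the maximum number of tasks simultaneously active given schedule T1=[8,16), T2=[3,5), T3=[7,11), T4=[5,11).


Check each time point for overlaps:
  t=8: 3 tasks active (T1, T3, T4)
Max concurrent = 3


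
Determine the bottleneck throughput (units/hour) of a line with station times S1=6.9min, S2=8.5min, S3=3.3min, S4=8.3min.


Bottleneck = longest station time
Station times: [6.9, 8.5, 3.3, 8.3]
Max = 8.5 min
Rate = 60 / 8.5
= 7.06 units/hour (bottleneck: 8.5min)


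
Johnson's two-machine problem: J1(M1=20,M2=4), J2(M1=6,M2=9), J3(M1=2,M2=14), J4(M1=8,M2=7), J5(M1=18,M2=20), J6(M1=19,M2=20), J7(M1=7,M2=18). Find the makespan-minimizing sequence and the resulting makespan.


Johnson's rule:
Group 1 (M1≤M2, sort by M1): ['J3', 'J2', 'J7', 'J5', 'J6']
Group 2 (M1>M2, sort desc M2): ['J4', 'J1']
Sequence: J3 → J2 → J7 → J5 → J6 → J4 → J1
Makespan calculation:
  J3: M1 done=2, M2 done=16
  J2: M1 done=8, M2 done=25
  J7: M1 done=15, M2 done=43
  J5: M1 done=33, M2 done=63
  J6: M1 done=52, M2 done=83
  J4: M1 done=60, M2 done=90
  J1: M1 done=80, M2 done=94
= Sequence: J3 → J2 → J7 → J5 → J6 → J4 → J1, Makespan: 94


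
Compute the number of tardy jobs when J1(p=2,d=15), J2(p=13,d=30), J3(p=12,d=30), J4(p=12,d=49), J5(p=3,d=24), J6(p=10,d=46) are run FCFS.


Completion vs due date:
  J1: C=2, d=15 → on time
  J2: C=15, d=30 → on time
  J3: C=27, d=30 → on time
  J4: C=39, d=49 → on time
  J5: C=42, d=24 → TARDY
  J6: C=52, d=46 → TARDY
Tardy jobs: J5, J6
Count = 2


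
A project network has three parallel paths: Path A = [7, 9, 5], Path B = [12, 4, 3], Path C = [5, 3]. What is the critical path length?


Path A: 7 + 9 + 5 = 21
Path B: 12 + 4 + 3 = 19
Path C: 5 + 3 = 8
Critical path = longest = max(21, 19, 8)
= 21 (Path A)


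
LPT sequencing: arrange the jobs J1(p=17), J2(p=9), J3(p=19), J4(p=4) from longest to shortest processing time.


LPT: sort by longest processing time first
  J3: p=19
  J1: p=17
  J2: p=9
  J4: p=4
Order: J3 → J1 → J2 → J4


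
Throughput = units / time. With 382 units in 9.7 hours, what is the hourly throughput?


Throughput = units / time
= 382 / 9.7
= 39.4 units/hour


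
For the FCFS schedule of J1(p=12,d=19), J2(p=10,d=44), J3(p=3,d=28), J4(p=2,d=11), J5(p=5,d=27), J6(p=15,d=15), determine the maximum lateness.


Lateness per job (L = C - d):
  J1: C=12, d=19, L=-7
  J2: C=22, d=44, L=-22
  J3: C=25, d=28, L=-3
  J4: C=27, d=11, L=16
  J5: C=32, d=27, L=5
  J6: C=47, d=15, L=32
Lmax = max(-7, -22, -3, 16, 5, 32)
= 32


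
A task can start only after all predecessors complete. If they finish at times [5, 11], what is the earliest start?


ES = max of all predecessor completion times
Predecessors: [5, 11]
ES = max(5, 11)
= 11


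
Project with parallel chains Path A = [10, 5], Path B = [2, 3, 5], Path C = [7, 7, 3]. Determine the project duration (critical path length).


Path A: 10 + 5 = 15
Path B: 2 + 3 + 5 = 10
Path C: 7 + 7 + 3 = 17
Critical path = longest = max(15, 10, 17)
= 17 (Path C)


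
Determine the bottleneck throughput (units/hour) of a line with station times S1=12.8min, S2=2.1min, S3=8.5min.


Bottleneck = longest station time
Station times: [12.8, 2.1, 8.5]
Max = 12.8 min
Rate = 60 / 12.8
= 4.69 units/hour (bottleneck: 12.8min)


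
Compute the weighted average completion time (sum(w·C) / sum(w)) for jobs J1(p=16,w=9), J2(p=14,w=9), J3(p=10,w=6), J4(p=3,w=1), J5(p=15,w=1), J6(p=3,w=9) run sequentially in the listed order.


Completion times:
  J1: C=16, w×C=9×16=144
  J2: C=30, w×C=9×30=270
  J3: C=40, w×C=6×40=240
  J4: C=43, w×C=1×43=43
  J5: C=58, w×C=1×58=58
  J6: C=61, w×C=9×61=549
Sum w×C = 1304
Sum w = 35
Weighted avg = 1304/35
= 37.26


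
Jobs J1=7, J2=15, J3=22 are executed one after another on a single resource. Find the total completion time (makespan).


Sequential makespan: sum all processing times
= 7 + 15 + 22
= 44 time units


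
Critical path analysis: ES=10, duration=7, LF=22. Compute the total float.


EF = ES + duration = 10 + 7 = 17
LS = LF - duration = 22 - 7 = 15
Total Float = LF - EF = 22 - 17
(or LS - ES = 15 - 10)
= 5


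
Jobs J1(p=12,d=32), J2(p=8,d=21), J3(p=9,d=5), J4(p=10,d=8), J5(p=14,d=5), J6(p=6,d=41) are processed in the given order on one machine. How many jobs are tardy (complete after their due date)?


Completion vs due date:
  J1: C=12, d=32 → on time
  J2: C=20, d=21 → on time
  J3: C=29, d=5 → TARDY
  J4: C=39, d=8 → TARDY
  J5: C=53, d=5 → TARDY
  J6: C=59, d=41 → TARDY
Tardy jobs: J3, J4, J5, J6
Count = 4


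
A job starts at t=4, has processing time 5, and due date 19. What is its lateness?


Completion = 4 + 5 = 9
Lateness = C - d = 9 - 19
= -10


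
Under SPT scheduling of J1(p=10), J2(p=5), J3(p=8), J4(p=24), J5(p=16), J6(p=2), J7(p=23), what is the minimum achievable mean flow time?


SPT order: J6 → J2 → J3 → J1 → J5 → J7 → J4
Completion times:
  J6: C=2
  J2: C=7
  J3: C=15
  J1: C=25
  J5: C=41
  J7: C=64
  J4: C=88
Sum = 242, n = 7
Mean flow = 242/7
= 34.57


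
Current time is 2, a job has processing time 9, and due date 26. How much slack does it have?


Slack = due - current_time - processing
= 26 - 2 - 9
= 15


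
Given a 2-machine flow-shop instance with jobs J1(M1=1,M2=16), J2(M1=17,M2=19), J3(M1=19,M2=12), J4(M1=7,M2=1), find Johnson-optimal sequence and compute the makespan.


Johnson's rule:
Group 1 (M1≤M2, sort by M1): ['J1', 'J2']
Group 2 (M1>M2, sort desc M2): ['J3', 'J4']
Sequence: J1 → J2 → J3 → J4
Makespan calculation:
  J1: M1 done=1, M2 done=17
  J2: M1 done=18, M2 done=37
  J3: M1 done=37, M2 done=49
  J4: M1 done=44, M2 done=50
= Sequence: J1 → J2 → J3 → J4, Makespan: 50


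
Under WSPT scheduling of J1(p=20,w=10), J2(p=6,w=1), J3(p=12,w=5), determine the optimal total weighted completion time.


WSPT order (by p/w): J1 → J3 → J2
  J1: C=20, w·C=10×20=200
  J3: C=32, w·C=5×32=160
  J2: C=38, w·C=1×38=38
Σ w·C = 398
= 398


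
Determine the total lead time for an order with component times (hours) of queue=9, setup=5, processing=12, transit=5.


Lead time = queue + setup + processing + transit
= 9 + 5 + 12 + 5
= 31 hours


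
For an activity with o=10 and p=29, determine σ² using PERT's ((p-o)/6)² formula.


σ² = ((p - o) / 6)² = (p - o)² / 36
= (29 - 10)² / 36
= 19² / 36
= 361 / 36
= 10.0278


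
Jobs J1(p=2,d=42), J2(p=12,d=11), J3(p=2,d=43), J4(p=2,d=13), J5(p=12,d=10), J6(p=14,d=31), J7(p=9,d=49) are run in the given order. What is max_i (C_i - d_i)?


Lateness per job (L = C - d):
  J1: C=2, d=42, L=-40
  J2: C=14, d=11, L=3
  J3: C=16, d=43, L=-27
  J4: C=18, d=13, L=5
  J5: C=30, d=10, L=20
  J6: C=44, d=31, L=13
  J7: C=53, d=49, L=4
Lmax = max(-40, 3, -27, 5, 20, 13, 4)
= 20


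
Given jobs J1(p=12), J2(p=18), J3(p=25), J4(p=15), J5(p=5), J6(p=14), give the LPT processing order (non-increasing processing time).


LPT: sort by longest processing time first
  J3: p=25
  J2: p=18
  J4: p=15
  J6: p=14
  J1: p=12
  J5: p=5
Order: J3 → J2 → J4 → J6 → J1 → J5


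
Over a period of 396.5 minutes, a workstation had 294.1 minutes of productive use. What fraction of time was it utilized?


Utilization = busy / total × 100
= 294.1 / 396.5 × 100
= 74.2%


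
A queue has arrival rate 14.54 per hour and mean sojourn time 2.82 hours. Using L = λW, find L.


Little's law: L = λ × W
= 14.54 × 2.82
= 41.00


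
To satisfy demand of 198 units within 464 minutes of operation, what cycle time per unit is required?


Cycle time = available time / demand
= 464 / 198
= 2.34 min/unit


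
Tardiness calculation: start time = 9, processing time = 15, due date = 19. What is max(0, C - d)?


Completion = start + processing = 9 + 15 = 24
Tardiness = max(0, C - d) = max(0, 24 - 19)
= max(0, 5)
= 5


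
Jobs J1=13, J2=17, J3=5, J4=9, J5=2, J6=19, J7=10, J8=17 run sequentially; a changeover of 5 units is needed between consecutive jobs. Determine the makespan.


Makespan = Σ processing + (n-1) × setup
= (13 + 17 + 5 + 9 + 2 + 19 + 10 + 17) + (8-1)×5
= 92 + 35
= 127 time units


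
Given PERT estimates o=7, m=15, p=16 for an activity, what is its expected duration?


te = (o + 4m + p) / 6
= (7 + 4×15 + 16) / 6
= (7 + 60 + 16) / 6
= 83 / 6
= 13.83


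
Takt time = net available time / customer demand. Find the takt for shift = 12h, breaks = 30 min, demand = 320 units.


Available = 12×60 - 30 = 690 min
Takt time = 690 / 320
= 2.16 min/unit


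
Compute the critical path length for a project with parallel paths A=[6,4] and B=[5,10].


Path A: 6 + 4 = 10
Path B: 5 + 10 = 15
Critical path = longest = max(10, 15)
= 15 (Path B)


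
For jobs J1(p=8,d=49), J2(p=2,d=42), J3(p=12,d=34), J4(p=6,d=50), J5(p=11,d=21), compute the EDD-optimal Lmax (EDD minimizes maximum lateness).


EDD order: J5 → J3 → J2 → J1 → J4
Completion and lateness:
  J5: C=11, d=21, L=11-21=-10
  J3: C=23, d=34, L=23-34=-11
  J2: C=25, d=42, L=25-42=-17
  J1: C=33, d=49, L=33-49=-16
  J4: C=39, d=50, L=39-50=-11
Lmax = max(-10, -11, -17, -16, -11)
= -10


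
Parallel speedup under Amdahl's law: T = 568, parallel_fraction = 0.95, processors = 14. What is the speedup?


Amdahl's law: T_p = T × ((1-p) + p/N)
= 568 × ((1-0.95) + 0.95/14)
= 568 × (0.05 + 0.0679)
= 568 × 0.1179
= 66.94
Speedup = 568/66.94
= 8.48×


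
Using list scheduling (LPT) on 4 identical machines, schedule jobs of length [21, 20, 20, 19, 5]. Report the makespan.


Jobs (LPT sorted): [21, 20, 20, 19, 5]
Machines: 4
  J=21 → Machine 1 (load: 0+21=21)
  J=20 → Machine 2 (load: 0+20=20)
  J=20 → Machine 3 (load: 0+20=20)
  J=19 → Machine 4 (load: 0+19=19)
  J=5 → Machine 4 (load: 19+5=24)
Machine loads: [21, 20, 20, 24]
Makespan = max = 24 time units


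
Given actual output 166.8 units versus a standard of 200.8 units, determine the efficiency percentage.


Efficiency = (actual / standard) × 100
= (166.8 / 200.8) × 100
= 83.1%


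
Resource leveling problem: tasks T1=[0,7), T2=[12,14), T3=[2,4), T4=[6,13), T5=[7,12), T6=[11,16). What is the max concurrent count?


Check each time point for overlaps:
  t=11: 3 tasks active (T4, T5, T6)
Max concurrent = 3


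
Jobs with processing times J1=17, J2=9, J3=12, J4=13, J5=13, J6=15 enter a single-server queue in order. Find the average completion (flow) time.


Completion times:
  J1: completes at 17
  J2: completes at 26
  J3: completes at 38
  J4: completes at 51
  J5: completes at 64
  J6: completes at 79
Sum = 275
Average = 275/6
= 45.83


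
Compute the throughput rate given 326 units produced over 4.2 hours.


Throughput = units / time
= 326 / 4.2
= 77.6 units/hour


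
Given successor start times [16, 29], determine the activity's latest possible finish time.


LF = min of all successor start times
Successors start at: [16, 29]
LF = min(16, 29)
= 16


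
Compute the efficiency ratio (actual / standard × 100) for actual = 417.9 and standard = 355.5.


Efficiency = (actual / standard) × 100
= (417.9 / 355.5) × 100
= 117.6%


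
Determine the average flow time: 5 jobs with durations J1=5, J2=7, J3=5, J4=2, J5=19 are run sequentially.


Completion times:
  J1: completes at 5
  J2: completes at 12
  J3: completes at 17
  J4: completes at 19
  J5: completes at 38
Sum = 91
Average = 91/5
= 18.20


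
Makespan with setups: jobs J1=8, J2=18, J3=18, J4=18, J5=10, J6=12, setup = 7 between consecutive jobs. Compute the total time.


Makespan = Σ processing + (n-1) × setup
= (8 + 18 + 18 + 18 + 10 + 12) + (6-1)×7
= 84 + 35
= 119 time units


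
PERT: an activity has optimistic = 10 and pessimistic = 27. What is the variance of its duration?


σ² = ((p - o) / 6)² = (p - o)² / 36
= (27 - 10)² / 36
= 17² / 36
= 289 / 36
= 8.0278


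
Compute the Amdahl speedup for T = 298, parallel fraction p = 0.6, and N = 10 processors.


Amdahl's law: T_p = T × ((1-p) + p/N)
= 298 × ((1-0.6) + 0.6/10)
= 298 × (0.40 + 0.0600)
= 298 × 0.4600
= 137.08
Speedup = 298/137.08
= 2.17×


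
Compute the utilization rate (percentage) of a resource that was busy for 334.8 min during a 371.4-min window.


Utilization = busy / total × 100
= 334.8 / 371.4 × 100
= 90.1%


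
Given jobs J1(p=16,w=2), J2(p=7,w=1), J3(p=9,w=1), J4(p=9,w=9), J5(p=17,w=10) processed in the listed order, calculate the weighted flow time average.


Completion times:
  J1: C=16, w×C=2×16=32
  J2: C=23, w×C=1×23=23
  J3: C=32, w×C=1×32=32
  J4: C=41, w×C=9×41=369
  J5: C=58, w×C=10×58=580
Sum w×C = 1036
Sum w = 23
Weighted avg = 1036/23
= 45.04


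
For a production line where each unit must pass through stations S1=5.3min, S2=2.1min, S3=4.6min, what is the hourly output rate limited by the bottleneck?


Bottleneck = longest station time
Station times: [5.3, 2.1, 4.6]
Max = 5.3 min
Rate = 60 / 5.3
= 11.32 units/hour (bottleneck: 5.3min)


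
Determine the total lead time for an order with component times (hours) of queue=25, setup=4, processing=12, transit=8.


Lead time = queue + setup + processing + transit
= 25 + 4 + 12 + 8
= 49 hours


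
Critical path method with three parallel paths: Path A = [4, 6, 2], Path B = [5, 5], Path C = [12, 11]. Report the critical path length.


Path A: 4 + 6 + 2 = 12
Path B: 5 + 5 = 10
Path C: 12 + 11 = 23
Critical path = longest = max(12, 10, 23)
= 23 (Path C)


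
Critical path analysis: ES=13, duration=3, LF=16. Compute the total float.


EF = ES + duration = 13 + 3 = 16
LS = LF - duration = 16 - 3 = 13
Total Float = LF - EF = 16 - 16
(or LS - ES = 13 - 13)
= 0


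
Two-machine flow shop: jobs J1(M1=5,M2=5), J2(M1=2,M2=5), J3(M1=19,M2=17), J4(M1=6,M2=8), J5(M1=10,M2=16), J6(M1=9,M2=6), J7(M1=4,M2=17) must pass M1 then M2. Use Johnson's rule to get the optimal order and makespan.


Johnson's rule:
Group 1 (M1≤M2, sort by M1): ['J2', 'J7', 'J1', 'J4', 'J5']
Group 2 (M1>M2, sort desc M2): ['J3', 'J6']
Sequence: J2 → J7 → J1 → J4 → J5 → J3 → J6
Makespan calculation:
  J2: M1 done=2, M2 done=7
  J7: M1 done=6, M2 done=24
  J1: M1 done=11, M2 done=29
  J4: M1 done=17, M2 done=37
  J5: M1 done=27, M2 done=53
  J3: M1 done=46, M2 done=70
  J6: M1 done=55, M2 done=76
= Sequence: J2 → J7 → J1 → J4 → J5 → J3 → J6, Makespan: 76


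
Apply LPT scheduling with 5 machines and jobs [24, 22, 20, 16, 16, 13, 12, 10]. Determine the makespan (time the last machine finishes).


Jobs (LPT sorted): [24, 22, 20, 16, 16, 13, 12, 10]
Machines: 5
  J=24 → Machine 1 (load: 0+24=24)
  J=22 → Machine 2 (load: 0+22=22)
  J=20 → Machine 3 (load: 0+20=20)
  J=16 → Machine 4 (load: 0+16=16)
  J=16 → Machine 5 (load: 0+16=16)
  J=13 → Machine 4 (load: 16+13=29)
  J=12 → Machine 5 (load: 16+12=28)
  J=10 → Machine 3 (load: 20+10=30)
Machine loads: [24, 22, 30, 29, 28]
Makespan = max = 30 time units


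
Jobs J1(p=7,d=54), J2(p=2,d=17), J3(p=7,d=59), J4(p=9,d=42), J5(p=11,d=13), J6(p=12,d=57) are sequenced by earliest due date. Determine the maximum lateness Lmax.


EDD order: J5 → J2 → J4 → J1 → J6 → J3
Completion and lateness:
  J5: C=11, d=13, L=11-13=-2
  J2: C=13, d=17, L=13-17=-4
  J4: C=22, d=42, L=22-42=-20
  J1: C=29, d=54, L=29-54=-25
  J6: C=41, d=57, L=41-57=-16
  J3: C=48, d=59, L=48-59=-11
Lmax = max(-2, -4, -20, -25, -16, -11)
= -2


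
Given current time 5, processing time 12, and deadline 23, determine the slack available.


Slack = due - current_time - processing
= 23 - 5 - 12
= 6


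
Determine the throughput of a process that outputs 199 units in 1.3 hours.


Throughput = units / time
= 199 / 1.3
= 153.1 units/hour


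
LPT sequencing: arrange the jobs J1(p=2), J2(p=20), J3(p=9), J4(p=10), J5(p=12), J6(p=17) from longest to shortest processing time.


LPT: sort by longest processing time first
  J2: p=20
  J6: p=17
  J5: p=12
  J4: p=10
  J3: p=9
  J1: p=2
Order: J2 → J6 → J5 → J4 → J3 → J1


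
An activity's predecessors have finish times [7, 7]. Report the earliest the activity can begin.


ES = max of all predecessor completion times
Predecessors: [7, 7]
ES = max(7, 7)
= 7


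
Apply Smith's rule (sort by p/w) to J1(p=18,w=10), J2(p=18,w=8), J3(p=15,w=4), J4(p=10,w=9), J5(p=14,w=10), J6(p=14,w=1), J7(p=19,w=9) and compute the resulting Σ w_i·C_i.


WSPT order (by p/w): J4 → J5 → J1 → J7 → J2 → J3 → J6
  J4: C=10, w·C=9×10=90
  J5: C=24, w·C=10×24=240
  J1: C=42, w·C=10×42=420
  J7: C=61, w·C=9×61=549
  J2: C=79, w·C=8×79=632
  J3: C=94, w·C=4×94=376
  J6: C=108, w·C=1×108=108
Σ w·C = 2415
= 2415


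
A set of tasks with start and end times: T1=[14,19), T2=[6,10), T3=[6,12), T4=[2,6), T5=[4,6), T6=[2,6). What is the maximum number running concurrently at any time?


Check each time point for overlaps:
  t=4: 3 tasks active (T4, T5, T6)
Max concurrent = 3


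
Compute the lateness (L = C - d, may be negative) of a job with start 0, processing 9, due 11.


Completion = 0 + 9 = 9
Lateness = C - d = 9 - 11
= -2


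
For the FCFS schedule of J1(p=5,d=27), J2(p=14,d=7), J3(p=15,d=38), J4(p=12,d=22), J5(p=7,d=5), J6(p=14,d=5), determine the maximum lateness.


Lateness per job (L = C - d):
  J1: C=5, d=27, L=-22
  J2: C=19, d=7, L=12
  J3: C=34, d=38, L=-4
  J4: C=46, d=22, L=24
  J5: C=53, d=5, L=48
  J6: C=67, d=5, L=62
Lmax = max(-22, 12, -4, 24, 48, 62)
= 62


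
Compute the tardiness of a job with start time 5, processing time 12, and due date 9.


Completion = start + processing = 5 + 12 = 17
Tardiness = max(0, C - d) = max(0, 17 - 9)
= max(0, 8)
= 8


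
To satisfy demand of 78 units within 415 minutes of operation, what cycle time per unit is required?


Cycle time = available time / demand
= 415 / 78
= 5.32 min/unit


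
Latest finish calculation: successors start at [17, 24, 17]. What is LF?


LF = min of all successor start times
Successors start at: [17, 24, 17]
LF = min(17, 24, 17)
= 17


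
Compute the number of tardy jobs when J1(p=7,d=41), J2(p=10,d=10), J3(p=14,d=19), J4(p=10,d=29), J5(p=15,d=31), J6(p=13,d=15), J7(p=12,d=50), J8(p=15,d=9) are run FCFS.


Completion vs due date:
  J1: C=7, d=41 → on time
  J2: C=17, d=10 → TARDY
  J3: C=31, d=19 → TARDY
  J4: C=41, d=29 → TARDY
  J5: C=56, d=31 → TARDY
  J6: C=69, d=15 → TARDY
  J7: C=81, d=50 → TARDY
  J8: C=96, d=9 → TARDY
Tardy jobs: J2, J3, J4, J5, J6, J7, J8
Count = 7


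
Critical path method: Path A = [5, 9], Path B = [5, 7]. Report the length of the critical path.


Path A: 5 + 9 = 14
Path B: 5 + 7 = 12
Critical path = longest = max(14, 12)
= 14 (Path A)


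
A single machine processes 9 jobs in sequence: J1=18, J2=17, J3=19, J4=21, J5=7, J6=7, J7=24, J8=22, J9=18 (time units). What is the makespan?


Sequential makespan: sum all processing times
= 18 + 17 + 19 + 21 + 7 + 7 + 24 + 22 + 18
= 153 time units


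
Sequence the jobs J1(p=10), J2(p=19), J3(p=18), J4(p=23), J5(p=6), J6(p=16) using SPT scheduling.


SPT: sort by shortest processing time
  J5: p=6
  J1: p=10
  J6: p=16
  J3: p=18
  J2: p=19
  J4: p=23
Order: J5 → J1 → J6 → J3 → J2 → J4


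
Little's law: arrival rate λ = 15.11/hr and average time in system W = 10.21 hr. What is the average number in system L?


Little's law: L = λ × W
= 15.11 × 10.21
= 154.27


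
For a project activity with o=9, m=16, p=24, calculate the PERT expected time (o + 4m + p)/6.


te = (o + 4m + p) / 6
= (9 + 4×16 + 24) / 6
= (9 + 64 + 24) / 6
= 97 / 6
= 16.17


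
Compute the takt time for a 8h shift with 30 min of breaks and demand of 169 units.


Available = 8×60 - 30 = 450 min
Takt time = 450 / 169
= 2.66 min/unit


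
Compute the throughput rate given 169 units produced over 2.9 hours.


Throughput = units / time
= 169 / 2.9
= 58.3 units/hour
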